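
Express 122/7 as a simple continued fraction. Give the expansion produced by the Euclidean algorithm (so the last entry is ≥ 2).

122 = 17*7 + 3
7 = 2*3 + 1
3 = 3*1 + 0  (stop)
So 122/7 = [17; 2, 3].

[17; 2, 3]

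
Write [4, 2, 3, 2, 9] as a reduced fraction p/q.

670/151

Fold from the inside: start with 9/1.
  2 + 1/9 = 19/9
  3 + 9/19 = 66/19
  2 + 19/66 = 151/66
  4 + 66/151 = 670/151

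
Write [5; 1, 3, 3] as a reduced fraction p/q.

Using pₖ = aₖpₖ₋₁ + pₖ₋₂ and qₖ = aₖqₖ₋₁ + qₖ₋₂:
  k=0: a=5, p=5, q=1
  k=1: a=1, p=6, q=1
  k=2: a=3, p=23, q=4
  k=3: a=3, p=75, q=13

75/13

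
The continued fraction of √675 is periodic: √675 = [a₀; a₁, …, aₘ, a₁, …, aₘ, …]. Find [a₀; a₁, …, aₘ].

a₀ = ⌊√675⌋ = 25.
With m₀=0, d₀=1 and mₖ₊₁ = dₖaₖ − mₖ, dₖ₊₁ = (n − mₖ₊₁²)/dₖ, aₖ₊₁ = ⌊(a₀+mₖ₊₁)/dₖ₊₁⌋:
  k=1: m=25, d=50, a=1
  k=2: m=25, d=1, a=50
d=1 and a=2a₀=50 at k=2, so the next step gives (m, d) = (25, 50) again — its k=1 value — and the period has length 2.

[25; 1, 50]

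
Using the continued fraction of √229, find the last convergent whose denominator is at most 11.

√229 = [15; 7, 1, 1, 7, 30, …] (period length 5).
Convergents:
  p_0/q_0 = 15/1
  p_1/q_1 = 106/7
  p_2/q_2 = 121/8
  p_3/q_3 = 227/15
q_2 = 8 ≤ 11 < 15 = q_3, so the answer is 121/8.

121/8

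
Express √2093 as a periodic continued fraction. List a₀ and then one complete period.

[45; 1, 2, 1, 90]

a₀ = ⌊√2093⌋ = 45.
With m₀=0, d₀=1 and mₖ₊₁ = dₖaₖ − mₖ, dₖ₊₁ = (n − mₖ₊₁²)/dₖ, aₖ₊₁ = ⌊(a₀+mₖ₊₁)/dₖ₊₁⌋:
  k=1: m=45, d=68, a=1
  k=2: m=23, d=23, a=2
  k=3: m=23, d=68, a=1
  k=4: m=45, d=1, a=90
d=1 and a=2a₀=90 at k=4, so the next step gives (m, d) = (45, 68) again — its k=1 value — and the period has length 4.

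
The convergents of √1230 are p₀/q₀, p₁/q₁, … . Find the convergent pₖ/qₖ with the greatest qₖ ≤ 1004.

34405/981

√1230 = [35; 14, 70, …] (period length 2).
Convergents:
  p_0/q_0 = 35/1
  p_1/q_1 = 491/14
  p_2/q_2 = 34405/981
  p_3/q_3 = 482161/13748
q_2 = 981 ≤ 1004 < 13748 = q_3, so the answer is 34405/981.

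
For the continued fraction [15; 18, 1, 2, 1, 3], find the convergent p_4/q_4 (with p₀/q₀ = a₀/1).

Using pₖ = aₖpₖ₋₁ + pₖ₋₂, qₖ = aₖqₖ₋₁ + qₖ₋₂ (with p₋₁=1, p₋₂=0, q₋₁=0, q₋₂=1):
  k=0: a=15, p=15, q=1
  k=1: a=18, p=271, q=18
  k=2: a=1, p=286, q=19
  k=3: a=2, p=843, q=56
  k=4: a=1, p=1129, q=75

1129/75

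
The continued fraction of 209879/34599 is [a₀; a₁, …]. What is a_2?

209879 = 6·34599 + 2285   →  a_0 = 6
34599 = 15·2285 + 324   →  a_1 = 15
2285 = 7·324 + 17   →  a_2 = 7

7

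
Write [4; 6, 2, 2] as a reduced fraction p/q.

133/32

Using pₖ = aₖpₖ₋₁ + pₖ₋₂ and qₖ = aₖqₖ₋₁ + qₖ₋₂:
  k=0: a=4, p=4, q=1
  k=1: a=6, p=25, q=6
  k=2: a=2, p=54, q=13
  k=3: a=2, p=133, q=32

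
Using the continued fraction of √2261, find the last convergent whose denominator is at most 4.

√2261 = [47; 1, 1, 4, 1, 1, 94, …] (period length 6).
Convergents:
  p_0/q_0 = 47/1
  p_1/q_1 = 48/1
  p_2/q_2 = 95/2
  p_3/q_3 = 428/9
q_2 = 2 ≤ 4 < 9 = q_3, so the answer is 95/2.

95/2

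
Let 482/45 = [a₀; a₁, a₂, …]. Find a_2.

2

482 = 10·45 + 32   →  a_0 = 10
45 = 1·32 + 13   →  a_1 = 1
32 = 2·13 + 6   →  a_2 = 2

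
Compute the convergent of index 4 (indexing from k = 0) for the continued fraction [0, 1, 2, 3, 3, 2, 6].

Using pₖ = aₖpₖ₋₁ + pₖ₋₂, qₖ = aₖqₖ₋₁ + qₖ₋₂ (with p₋₁=1, p₋₂=0, q₋₁=0, q₋₂=1):
  k=0: a=0, p=0, q=1
  k=1: a=1, p=1, q=1
  k=2: a=2, p=2, q=3
  k=3: a=3, p=7, q=10
  k=4: a=3, p=23, q=33

23/33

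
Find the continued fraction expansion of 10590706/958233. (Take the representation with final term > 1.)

10590706 = 11×958233 + 50143
958233 = 19×50143 + 5516
50143 = 9×5516 + 499
5516 = 11×499 + 27
499 = 18×27 + 13
27 = 2×13 + 1
13 = 13×1 + 0  (stop)
So 10590706/958233 = [11; 19, 9, 11, 18, 2, 13].

[11; 19, 9, 11, 18, 2, 13]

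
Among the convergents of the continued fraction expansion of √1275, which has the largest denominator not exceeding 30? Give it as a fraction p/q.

607/17

√1275 = [35; 1, 2, 2, 2, 2, 2, 1, 70, …] (period length 8).
Convergents:
  p_0/q_0 = 35/1
  p_1/q_1 = 36/1
  p_2/q_2 = 107/3
  p_3/q_3 = 250/7
  p_4/q_4 = 607/17
  p_5/q_5 = 1464/41
q_4 = 17 ≤ 30 < 41 = q_5, so the answer is 607/17.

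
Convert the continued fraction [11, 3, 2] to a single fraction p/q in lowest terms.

Fold from the inside: start with 2/1.
  3 + 1/2 = 7/2
  11 + 2/7 = 79/7

79/7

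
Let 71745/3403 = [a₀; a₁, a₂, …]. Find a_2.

14

71745 = 21·3403 + 282   →  a_0 = 21
3403 = 12·282 + 19   →  a_1 = 12
282 = 14·19 + 16   →  a_2 = 14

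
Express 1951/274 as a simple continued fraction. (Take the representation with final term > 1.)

1951 = 7*274 + 33
274 = 8*33 + 10
33 = 3*10 + 3
10 = 3*3 + 1
3 = 3*1 + 0  (stop)
So 1951/274 = [7; 8, 3, 3, 3].

[7; 8, 3, 3, 3]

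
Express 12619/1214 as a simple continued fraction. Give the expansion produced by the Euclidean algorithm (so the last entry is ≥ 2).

12619 = 10·1214 + 479
1214 = 2·479 + 256
479 = 1·256 + 223
256 = 1·223 + 33
223 = 6·33 + 25
33 = 1·25 + 8
25 = 3·8 + 1
8 = 8·1 + 0  (stop)
So 12619/1214 = [10; 2, 1, 1, 6, 1, 3, 8].

[10; 2, 1, 1, 6, 1, 3, 8]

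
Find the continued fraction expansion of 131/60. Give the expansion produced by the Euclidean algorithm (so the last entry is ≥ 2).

131 = 2×60 + 11
60 = 5×11 + 5
11 = 2×5 + 1
5 = 5×1 + 0  (stop)
So 131/60 = [2; 5, 2, 5].

[2; 5, 2, 5]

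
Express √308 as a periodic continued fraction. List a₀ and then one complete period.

[17; 1, 1, 4, 1, 1, 34]

a₀ = ⌊√308⌋ = 17.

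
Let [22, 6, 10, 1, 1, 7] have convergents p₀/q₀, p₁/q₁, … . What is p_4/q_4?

2837/128

Using pₖ = aₖpₖ₋₁ + pₖ₋₂, qₖ = aₖqₖ₋₁ + qₖ₋₂ (with p₋₁=1, p₋₂=0, q₋₁=0, q₋₂=1):
  k=0: a=22, p=22, q=1
  k=1: a=6, p=133, q=6
  k=2: a=10, p=1352, q=61
  k=3: a=1, p=1485, q=67
  k=4: a=1, p=2837, q=128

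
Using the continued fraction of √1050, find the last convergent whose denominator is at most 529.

√1050 = [32; 2, 2, 10, 2, 2, 64, …] (period length 6).
Convergents:
  p_0/q_0 = 32/1
  p_1/q_1 = 65/2
  p_2/q_2 = 162/5
  p_3/q_3 = 1685/52
  p_4/q_4 = 3532/109
  p_5/q_5 = 8749/270
  p_6/q_6 = 563468/17389
q_5 = 270 ≤ 529 < 17389 = q_6, so the answer is 8749/270.

8749/270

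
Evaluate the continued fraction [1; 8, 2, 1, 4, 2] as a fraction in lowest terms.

Using pₖ = aₖpₖ₋₁ + pₖ₋₂ and qₖ = aₖqₖ₋₁ + qₖ₋₂:
  k=0: a=1, p=1, q=1
  k=1: a=8, p=9, q=8
  k=2: a=2, p=19, q=17
  k=3: a=1, p=28, q=25
  k=4: a=4, p=131, q=117
  k=5: a=2, p=290, q=259

290/259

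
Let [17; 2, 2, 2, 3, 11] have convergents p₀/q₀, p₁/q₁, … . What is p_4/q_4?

714/41

Using pₖ = aₖpₖ₋₁ + pₖ₋₂, qₖ = aₖqₖ₋₁ + qₖ₋₂ (with p₋₁=1, p₋₂=0, q₋₁=0, q₋₂=1):
  k=0: a=17, p=17, q=1
  k=1: a=2, p=35, q=2
  k=2: a=2, p=87, q=5
  k=3: a=2, p=209, q=12
  k=4: a=3, p=714, q=41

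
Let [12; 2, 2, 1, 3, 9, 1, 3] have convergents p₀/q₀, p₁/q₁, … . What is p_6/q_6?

3317/267

Using pₖ = aₖpₖ₋₁ + pₖ₋₂, qₖ = aₖqₖ₋₁ + qₖ₋₂ (with p₋₁=1, p₋₂=0, q₋₁=0, q₋₂=1):
  k=0: a=12, p=12, q=1
  k=1: a=2, p=25, q=2
  k=2: a=2, p=62, q=5
  k=3: a=1, p=87, q=7
  k=4: a=3, p=323, q=26
  k=5: a=9, p=2994, q=241
  k=6: a=1, p=3317, q=267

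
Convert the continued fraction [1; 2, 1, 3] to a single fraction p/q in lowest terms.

Fold from the inside: start with 3/1.
  1 + 1/3 = 4/3
  2 + 3/4 = 11/4
  1 + 4/11 = 15/11

15/11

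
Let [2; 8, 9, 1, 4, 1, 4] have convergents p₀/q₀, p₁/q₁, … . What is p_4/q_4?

843/397

Using pₖ = aₖpₖ₋₁ + pₖ₋₂, qₖ = aₖqₖ₋₁ + qₖ₋₂ (with p₋₁=1, p₋₂=0, q₋₁=0, q₋₂=1):
  k=0: a=2, p=2, q=1
  k=1: a=8, p=17, q=8
  k=2: a=9, p=155, q=73
  k=3: a=1, p=172, q=81
  k=4: a=4, p=843, q=397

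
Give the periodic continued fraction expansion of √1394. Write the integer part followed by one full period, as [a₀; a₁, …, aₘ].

a₀ = ⌊√1394⌋ = 37.
With m₀=0, d₀=1 and mₖ₊₁ = dₖaₖ − mₖ, dₖ₊₁ = (n − mₖ₊₁²)/dₖ, aₖ₊₁ = ⌊(a₀+mₖ₊₁)/dₖ₊₁⌋:
  k=1: m=37, d=25, a=2
  k=2: m=13, d=49, a=1
  k=3: m=36, d=2, a=36
  k=4: m=36, d=49, a=1
  k=5: m=13, d=25, a=2
  k=6: m=37, d=1, a=74
d=1 and a=2a₀=74 at k=6, so the next step gives (m, d) = (37, 25) again — its k=1 value — and the period has length 6.

[37; 2, 1, 36, 1, 2, 74]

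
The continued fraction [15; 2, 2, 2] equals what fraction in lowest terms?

Using pₖ = aₖpₖ₋₁ + pₖ₋₂ and qₖ = aₖqₖ₋₁ + qₖ₋₂:
  k=0: a=15, p=15, q=1
  k=1: a=2, p=31, q=2
  k=2: a=2, p=77, q=5
  k=3: a=2, p=185, q=12

185/12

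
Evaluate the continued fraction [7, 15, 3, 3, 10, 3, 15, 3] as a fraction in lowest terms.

1619761/229254

Fold from the inside: start with 3/1.
  15 + 1/3 = 46/3
  3 + 3/46 = 141/46
  10 + 46/141 = 1456/141
  3 + 141/1456 = 4509/1456
  3 + 1456/4509 = 14983/4509
  15 + 4509/14983 = 229254/14983
  7 + 14983/229254 = 1619761/229254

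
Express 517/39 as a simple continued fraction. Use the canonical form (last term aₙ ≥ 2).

517 = 13·39 + 10
39 = 3·10 + 9
10 = 1·9 + 1
9 = 9·1 + 0  (stop)
So 517/39 = [13; 3, 1, 9].

[13; 3, 1, 9]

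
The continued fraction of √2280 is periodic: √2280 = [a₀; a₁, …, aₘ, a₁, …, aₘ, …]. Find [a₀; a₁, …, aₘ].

[47; 1, 2, 1, 94]

a₀ = ⌊√2280⌋ = 47.
With m₀=0, d₀=1 and mₖ₊₁ = dₖaₖ − mₖ, dₖ₊₁ = (n − mₖ₊₁²)/dₖ, aₖ₊₁ = ⌊(a₀+mₖ₊₁)/dₖ₊₁⌋:
  k=1: m=47, d=71, a=1
  k=2: m=24, d=24, a=2
  k=3: m=24, d=71, a=1
  k=4: m=47, d=1, a=94
d=1 and a=2a₀=94 at k=4, so the next step gives (m, d) = (47, 71) again — its k=1 value — and the period has length 4.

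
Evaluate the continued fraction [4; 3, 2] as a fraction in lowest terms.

Fold from the inside: start with 2/1.
  3 + 1/2 = 7/2
  4 + 2/7 = 30/7

30/7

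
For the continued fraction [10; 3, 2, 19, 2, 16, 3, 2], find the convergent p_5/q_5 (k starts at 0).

Using pₖ = aₖpₖ₋₁ + pₖ₋₂, qₖ = aₖqₖ₋₁ + qₖ₋₂ (with p₋₁=1, p₋₂=0, q₋₁=0, q₋₂=1):
  k=0: a=10, p=10, q=1
  k=1: a=3, p=31, q=3
  k=2: a=2, p=72, q=7
  k=3: a=19, p=1399, q=136
  k=4: a=2, p=2870, q=279
  k=5: a=16, p=47319, q=4600

47319/4600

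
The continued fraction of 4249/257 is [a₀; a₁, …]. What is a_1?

1

4249 = 16·257 + 137   →  a_0 = 16
257 = 1·137 + 120   →  a_1 = 1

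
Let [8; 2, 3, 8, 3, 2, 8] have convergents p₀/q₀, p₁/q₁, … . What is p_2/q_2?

Using pₖ = aₖpₖ₋₁ + pₖ₋₂, qₖ = aₖqₖ₋₁ + qₖ₋₂ (with p₋₁=1, p₋₂=0, q₋₁=0, q₋₂=1):
  k=0: a=8, p=8, q=1
  k=1: a=2, p=17, q=2
  k=2: a=3, p=59, q=7

59/7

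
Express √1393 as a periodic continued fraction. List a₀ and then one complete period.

a₀ = ⌊√1393⌋ = 37.

[37; 3, 10, 3, 74]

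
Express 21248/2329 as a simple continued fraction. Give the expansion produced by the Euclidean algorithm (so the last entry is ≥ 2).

21248 = 9·2329 + 287
2329 = 8·287 + 33
287 = 8·33 + 23
33 = 1·23 + 10
23 = 2·10 + 3
10 = 3·3 + 1
3 = 3·1 + 0  (stop)
So 21248/2329 = [9; 8, 8, 1, 2, 3, 3].

[9; 8, 8, 1, 2, 3, 3]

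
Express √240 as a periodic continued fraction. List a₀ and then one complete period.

[15; 2, 30]

a₀ = ⌊√240⌋ = 15.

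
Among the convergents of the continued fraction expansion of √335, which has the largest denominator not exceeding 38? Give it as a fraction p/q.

√335 = [18; 3, 3, 3, 36, …] (period length 4).
Convergents:
  p_0/q_0 = 18/1
  p_1/q_1 = 55/3
  p_2/q_2 = 183/10
  p_3/q_3 = 604/33
  p_4/q_4 = 21927/1198
q_3 = 33 ≤ 38 < 1198 = q_4, so the answer is 604/33.

604/33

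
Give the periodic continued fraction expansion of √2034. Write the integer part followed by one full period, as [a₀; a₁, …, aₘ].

a₀ = ⌊√2034⌋ = 45.
With m₀=0, d₀=1 and mₖ₊₁ = dₖaₖ − mₖ, dₖ₊₁ = (n − mₖ₊₁²)/dₖ, aₖ₊₁ = ⌊(a₀+mₖ₊₁)/dₖ₊₁⌋:
  k=1: m=45, d=9, a=10
  k=2: m=45, d=1, a=90
d=1 and a=2a₀=90 at k=2, so the next step gives (m, d) = (45, 9) again — its k=1 value — and the period has length 2.

[45; 10, 90]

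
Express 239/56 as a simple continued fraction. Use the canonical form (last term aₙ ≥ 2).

239 = 4×56 + 15
56 = 3×15 + 11
15 = 1×11 + 4
11 = 2×4 + 3
4 = 1×3 + 1
3 = 3×1 + 0  (stop)
So 239/56 = [4; 3, 1, 2, 1, 3].

[4; 3, 1, 2, 1, 3]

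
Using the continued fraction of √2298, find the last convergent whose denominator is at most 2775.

73584/1535

√2298 = [47; 1, 14, 1, 94, …] (period length 4).
Convergents:
  p_0/q_0 = 47/1
  p_1/q_1 = 48/1
  p_2/q_2 = 719/15
  p_3/q_3 = 767/16
  p_4/q_4 = 72817/1519
  p_5/q_5 = 73584/1535
  p_6/q_6 = 1102993/23009
q_5 = 1535 ≤ 2775 < 23009 = q_6, so the answer is 73584/1535.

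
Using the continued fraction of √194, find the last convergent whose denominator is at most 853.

√194 = [13; 1, 12, 1, 26, …] (period length 4).
Convergents:
  p_0/q_0 = 13/1
  p_1/q_1 = 14/1
  p_2/q_2 = 181/13
  p_3/q_3 = 195/14
  p_4/q_4 = 5251/377
  p_5/q_5 = 5446/391
  p_6/q_6 = 70603/5069
q_5 = 391 ≤ 853 < 5069 = q_6, so the answer is 5446/391.

5446/391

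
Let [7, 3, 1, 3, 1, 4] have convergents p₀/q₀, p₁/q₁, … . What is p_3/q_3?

Using pₖ = aₖpₖ₋₁ + pₖ₋₂, qₖ = aₖqₖ₋₁ + qₖ₋₂ (with p₋₁=1, p₋₂=0, q₋₁=0, q₋₂=1):
  k=0: a=7, p=7, q=1
  k=1: a=3, p=22, q=3
  k=2: a=1, p=29, q=4
  k=3: a=3, p=109, q=15

109/15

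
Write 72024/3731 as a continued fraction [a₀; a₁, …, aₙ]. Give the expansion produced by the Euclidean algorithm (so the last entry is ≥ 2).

72024 = 19×3731 + 1135
3731 = 3×1135 + 326
1135 = 3×326 + 157
326 = 2×157 + 12
157 = 13×12 + 1
12 = 12×1 + 0  (stop)
So 72024/3731 = [19; 3, 3, 2, 13, 12].

[19; 3, 3, 2, 13, 12]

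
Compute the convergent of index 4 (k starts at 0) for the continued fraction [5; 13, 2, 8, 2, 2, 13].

2461/485

Using pₖ = aₖpₖ₋₁ + pₖ₋₂, qₖ = aₖqₖ₋₁ + qₖ₋₂ (with p₋₁=1, p₋₂=0, q₋₁=0, q₋₂=1):
  k=0: a=5, p=5, q=1
  k=1: a=13, p=66, q=13
  k=2: a=2, p=137, q=27
  k=3: a=8, p=1162, q=229
  k=4: a=2, p=2461, q=485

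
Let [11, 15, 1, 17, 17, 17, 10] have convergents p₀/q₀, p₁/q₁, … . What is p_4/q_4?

Using pₖ = aₖpₖ₋₁ + pₖ₋₂, qₖ = aₖqₖ₋₁ + qₖ₋₂ (with p₋₁=1, p₋₂=0, q₋₁=0, q₋₂=1):
  k=0: a=11, p=11, q=1
  k=1: a=15, p=166, q=15
  k=2: a=1, p=177, q=16
  k=3: a=17, p=3175, q=287
  k=4: a=17, p=54152, q=4895

54152/4895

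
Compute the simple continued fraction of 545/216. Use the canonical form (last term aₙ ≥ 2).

[2; 1, 1, 10, 3, 3]

545 = 2*216 + 113
216 = 1*113 + 103
113 = 1*103 + 10
103 = 10*10 + 3
10 = 3*3 + 1
3 = 3*1 + 0  (stop)
So 545/216 = [2; 1, 1, 10, 3, 3].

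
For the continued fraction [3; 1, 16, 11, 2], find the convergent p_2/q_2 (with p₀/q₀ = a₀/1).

67/17

Using pₖ = aₖpₖ₋₁ + pₖ₋₂, qₖ = aₖqₖ₋₁ + qₖ₋₂ (with p₋₁=1, p₋₂=0, q₋₁=0, q₋₂=1):
  k=0: a=3, p=3, q=1
  k=1: a=1, p=4, q=1
  k=2: a=16, p=67, q=17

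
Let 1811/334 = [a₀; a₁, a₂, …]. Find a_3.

1

1811 = 5·334 + 141   →  a_0 = 5
334 = 2·141 + 52   →  a_1 = 2
141 = 2·52 + 37   →  a_2 = 2
52 = 1·37 + 15   →  a_3 = 1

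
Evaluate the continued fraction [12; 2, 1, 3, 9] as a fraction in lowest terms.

Using pₖ = aₖpₖ₋₁ + pₖ₋₂ and qₖ = aₖqₖ₋₁ + qₖ₋₂:
  k=0: a=12, p=12, q=1
  k=1: a=2, p=25, q=2
  k=2: a=1, p=37, q=3
  k=3: a=3, p=136, q=11
  k=4: a=9, p=1261, q=102

1261/102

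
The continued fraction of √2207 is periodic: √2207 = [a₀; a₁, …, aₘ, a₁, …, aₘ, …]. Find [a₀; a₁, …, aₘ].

a₀ = ⌊√2207⌋ = 46.
With m₀=0, d₀=1 and mₖ₊₁ = dₖaₖ − mₖ, dₖ₊₁ = (n − mₖ₊₁²)/dₖ, aₖ₊₁ = ⌊(a₀+mₖ₊₁)/dₖ₊₁⌋:
  k=1: m=46, d=91, a=1
  k=2: m=45, d=2, a=45
  k=3: m=45, d=91, a=1
  k=4: m=46, d=1, a=92
d=1 and a=2a₀=92 at k=4, so the next step gives (m, d) = (46, 91) again — its k=1 value — and the period has length 4.

[46; 1, 45, 1, 92]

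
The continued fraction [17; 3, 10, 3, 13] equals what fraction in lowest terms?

22156/1279

Using pₖ = aₖpₖ₋₁ + pₖ₋₂ and qₖ = aₖqₖ₋₁ + qₖ₋₂:
  k=0: a=17, p=17, q=1
  k=1: a=3, p=52, q=3
  k=2: a=10, p=537, q=31
  k=3: a=3, p=1663, q=96
  k=4: a=13, p=22156, q=1279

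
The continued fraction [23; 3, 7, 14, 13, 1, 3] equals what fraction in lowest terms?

Using pₖ = aₖpₖ₋₁ + pₖ₋₂ and qₖ = aₖqₖ₋₁ + qₖ₋₂:
  k=0: a=23, p=23, q=1
  k=1: a=3, p=70, q=3
  k=2: a=7, p=513, q=22
  k=3: a=14, p=7252, q=311
  k=4: a=13, p=94789, q=4065
  k=5: a=1, p=102041, q=4376
  k=6: a=3, p=400912, q=17193

400912/17193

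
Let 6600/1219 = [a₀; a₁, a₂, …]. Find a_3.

6600 = 5·1219 + 505   →  a_0 = 5
1219 = 2·505 + 209   →  a_1 = 2
505 = 2·209 + 87   →  a_2 = 2
209 = 2·87 + 35   →  a_3 = 2

2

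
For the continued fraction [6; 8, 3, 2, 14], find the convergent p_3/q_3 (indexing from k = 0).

Using pₖ = aₖpₖ₋₁ + pₖ₋₂, qₖ = aₖqₖ₋₁ + qₖ₋₂ (with p₋₁=1, p₋₂=0, q₋₁=0, q₋₂=1):
  k=0: a=6, p=6, q=1
  k=1: a=8, p=49, q=8
  k=2: a=3, p=153, q=25
  k=3: a=2, p=355, q=58

355/58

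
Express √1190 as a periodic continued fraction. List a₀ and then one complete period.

a₀ = ⌊√1190⌋ = 34.
With m₀=0, d₀=1 and mₖ₊₁ = dₖaₖ − mₖ, dₖ₊₁ = (n − mₖ₊₁²)/dₖ, aₖ₊₁ = ⌊(a₀+mₖ₊₁)/dₖ₊₁⌋:
  k=1: m=34, d=34, a=2
  k=2: m=34, d=1, a=68
d=1 and a=2a₀=68 at k=2, so the next step gives (m, d) = (34, 34) again — its k=1 value — and the period has length 2.

[34; 2, 68]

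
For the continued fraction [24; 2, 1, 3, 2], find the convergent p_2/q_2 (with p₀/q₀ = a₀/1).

Using pₖ = aₖpₖ₋₁ + pₖ₋₂, qₖ = aₖqₖ₋₁ + qₖ₋₂ (with p₋₁=1, p₋₂=0, q₋₁=0, q₋₂=1):
  k=0: a=24, p=24, q=1
  k=1: a=2, p=49, q=2
  k=2: a=1, p=73, q=3

73/3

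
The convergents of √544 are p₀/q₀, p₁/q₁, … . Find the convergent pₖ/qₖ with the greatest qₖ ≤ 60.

793/34

√544 = [23; 3, 11, 3, 46, …] (period length 4).
Convergents:
  p_0/q_0 = 23/1
  p_1/q_1 = 70/3
  p_2/q_2 = 793/34
  p_3/q_3 = 2449/105
q_2 = 34 ≤ 60 < 105 = q_3, so the answer is 793/34.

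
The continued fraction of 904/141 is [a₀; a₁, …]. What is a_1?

2

904 = 6·141 + 58   →  a_0 = 6
141 = 2·58 + 25   →  a_1 = 2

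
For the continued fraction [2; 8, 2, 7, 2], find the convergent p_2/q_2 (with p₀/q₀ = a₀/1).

36/17

Using pₖ = aₖpₖ₋₁ + pₖ₋₂, qₖ = aₖqₖ₋₁ + qₖ₋₂ (with p₋₁=1, p₋₂=0, q₋₁=0, q₋₂=1):
  k=0: a=2, p=2, q=1
  k=1: a=8, p=17, q=8
  k=2: a=2, p=36, q=17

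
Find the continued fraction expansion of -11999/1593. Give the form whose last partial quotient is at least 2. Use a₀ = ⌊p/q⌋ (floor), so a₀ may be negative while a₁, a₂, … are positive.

[-8; 2, 7, 4, 3, 2, 3]

-11999 = -8·1593 + 745
1593 = 2·745 + 103
745 = 7·103 + 24
103 = 4·24 + 7
24 = 3·7 + 3
7 = 2·3 + 1
3 = 3·1 + 0  (stop)
So -11999/1593 = [-8; 2, 7, 4, 3, 2, 3].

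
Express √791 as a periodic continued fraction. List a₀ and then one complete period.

[28; 8, 56]

a₀ = ⌊√791⌋ = 28.
With m₀=0, d₀=1 and mₖ₊₁ = dₖaₖ − mₖ, dₖ₊₁ = (n − mₖ₊₁²)/dₖ, aₖ₊₁ = ⌊(a₀+mₖ₊₁)/dₖ₊₁⌋:
  k=1: m=28, d=7, a=8
  k=2: m=28, d=1, a=56
d=1 and a=2a₀=56 at k=2, so the next step gives (m, d) = (28, 7) again — its k=1 value — and the period has length 2.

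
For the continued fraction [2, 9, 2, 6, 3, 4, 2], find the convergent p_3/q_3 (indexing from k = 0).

259/123

Using pₖ = aₖpₖ₋₁ + pₖ₋₂, qₖ = aₖqₖ₋₁ + qₖ₋₂ (with p₋₁=1, p₋₂=0, q₋₁=0, q₋₂=1):
  k=0: a=2, p=2, q=1
  k=1: a=9, p=19, q=9
  k=2: a=2, p=40, q=19
  k=3: a=6, p=259, q=123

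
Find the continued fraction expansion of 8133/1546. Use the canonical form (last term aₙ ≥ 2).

8133 = 5*1546 + 403
1546 = 3*403 + 337
403 = 1*337 + 66
337 = 5*66 + 7
66 = 9*7 + 3
7 = 2*3 + 1
3 = 3*1 + 0  (stop)
So 8133/1546 = [5; 3, 1, 5, 9, 2, 3].

[5; 3, 1, 5, 9, 2, 3]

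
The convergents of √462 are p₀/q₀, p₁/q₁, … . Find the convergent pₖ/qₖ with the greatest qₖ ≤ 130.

√462 = [21; 2, 42, …] (period length 2).
Convergents:
  p_0/q_0 = 21/1
  p_1/q_1 = 43/2
  p_2/q_2 = 1827/85
  p_3/q_3 = 3697/172
q_2 = 85 ≤ 130 < 172 = q_3, so the answer is 1827/85.

1827/85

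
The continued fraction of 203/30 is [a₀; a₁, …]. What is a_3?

203 = 6·30 + 23   →  a_0 = 6
30 = 1·23 + 7   →  a_1 = 1
23 = 3·7 + 2   →  a_2 = 3
7 = 3·2 + 1   →  a_3 = 3

3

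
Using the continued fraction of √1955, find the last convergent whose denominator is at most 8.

√1955 = [44; 4, 1, 1, 1, 4, 88, …] (period length 6).
Convergents:
  p_0/q_0 = 44/1
  p_1/q_1 = 177/4
  p_2/q_2 = 221/5
  p_3/q_3 = 398/9
q_2 = 5 ≤ 8 < 9 = q_3, so the answer is 221/5.

221/5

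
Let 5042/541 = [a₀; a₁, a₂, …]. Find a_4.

5042 = 9·541 + 173   →  a_0 = 9
541 = 3·173 + 22   →  a_1 = 3
173 = 7·22 + 19   →  a_2 = 7
22 = 1·19 + 3   →  a_3 = 1
19 = 6·3 + 1   →  a_4 = 6

6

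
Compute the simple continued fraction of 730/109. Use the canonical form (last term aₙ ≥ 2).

[6; 1, 2, 3, 3, 3]

730 = 6*109 + 76
109 = 1*76 + 33
76 = 2*33 + 10
33 = 3*10 + 3
10 = 3*3 + 1
3 = 3*1 + 0  (stop)
So 730/109 = [6; 1, 2, 3, 3, 3].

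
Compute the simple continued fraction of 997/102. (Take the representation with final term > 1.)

[9; 1, 3, 2, 3, 3]

997 = 9×102 + 79
102 = 1×79 + 23
79 = 3×23 + 10
23 = 2×10 + 3
10 = 3×3 + 1
3 = 3×1 + 0  (stop)
So 997/102 = [9; 1, 3, 2, 3, 3].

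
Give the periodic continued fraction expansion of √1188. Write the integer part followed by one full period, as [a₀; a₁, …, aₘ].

a₀ = ⌊√1188⌋ = 34.
With m₀=0, d₀=1 and mₖ₊₁ = dₖaₖ − mₖ, dₖ₊₁ = (n − mₖ₊₁²)/dₖ, aₖ₊₁ = ⌊(a₀+mₖ₊₁)/dₖ₊₁⌋:
  k=1: m=34, d=32, a=2
  k=2: m=30, d=9, a=7
  k=3: m=33, d=11, a=6
  k=4: m=33, d=9, a=7
  k=5: m=30, d=32, a=2
  k=6: m=34, d=1, a=68
d=1 and a=2a₀=68 at k=6, so the next step gives (m, d) = (34, 32) again — its k=1 value — and the period has length 6.

[34; 2, 7, 6, 7, 2, 68]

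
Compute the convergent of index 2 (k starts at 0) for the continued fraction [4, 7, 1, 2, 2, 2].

33/8

Using pₖ = aₖpₖ₋₁ + pₖ₋₂, qₖ = aₖqₖ₋₁ + qₖ₋₂ (with p₋₁=1, p₋₂=0, q₋₁=0, q₋₂=1):
  k=0: a=4, p=4, q=1
  k=1: a=7, p=29, q=7
  k=2: a=1, p=33, q=8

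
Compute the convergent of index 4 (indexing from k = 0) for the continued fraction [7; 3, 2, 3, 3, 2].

Using pₖ = aₖpₖ₋₁ + pₖ₋₂, qₖ = aₖqₖ₋₁ + qₖ₋₂ (with p₋₁=1, p₋₂=0, q₋₁=0, q₋₂=1):
  k=0: a=7, p=7, q=1
  k=1: a=3, p=22, q=3
  k=2: a=2, p=51, q=7
  k=3: a=3, p=175, q=24
  k=4: a=3, p=576, q=79

576/79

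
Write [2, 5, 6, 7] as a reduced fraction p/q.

487/222

Fold from the inside: start with 7/1.
  6 + 1/7 = 43/7
  5 + 7/43 = 222/43
  2 + 43/222 = 487/222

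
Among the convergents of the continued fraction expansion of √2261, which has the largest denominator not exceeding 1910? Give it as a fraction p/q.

√2261 = [47; 1, 1, 4, 1, 1, 94, …] (period length 6).
Convergents:
  p_0/q_0 = 47/1
  p_1/q_1 = 48/1
  p_2/q_2 = 95/2
  p_3/q_3 = 428/9
  p_4/q_4 = 523/11
  p_5/q_5 = 951/20
  p_6/q_6 = 89917/1891
  p_7/q_7 = 90868/1911
q_6 = 1891 ≤ 1910 < 1911 = q_7, so the answer is 89917/1891.

89917/1891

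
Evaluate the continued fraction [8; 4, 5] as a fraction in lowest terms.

Fold from the inside: start with 5/1.
  4 + 1/5 = 21/5
  8 + 5/21 = 173/21

173/21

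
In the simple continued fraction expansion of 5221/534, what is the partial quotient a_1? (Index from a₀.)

1

5221 = 9·534 + 415   →  a_0 = 9
534 = 1·415 + 119   →  a_1 = 1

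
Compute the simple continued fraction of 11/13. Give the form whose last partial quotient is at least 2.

[0; 1, 5, 2]

11 = 0×13 + 11
13 = 1×11 + 2
11 = 5×2 + 1
2 = 2×1 + 0  (stop)
So 11/13 = [0; 1, 5, 2].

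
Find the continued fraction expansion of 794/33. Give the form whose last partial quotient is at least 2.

794 = 24·33 + 2
33 = 16·2 + 1
2 = 2·1 + 0  (stop)
So 794/33 = [24; 16, 2].

[24; 16, 2]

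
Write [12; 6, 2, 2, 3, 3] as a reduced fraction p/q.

4364/359

Using pₖ = aₖpₖ₋₁ + pₖ₋₂ and qₖ = aₖqₖ₋₁ + qₖ₋₂:
  k=0: a=12, p=12, q=1
  k=1: a=6, p=73, q=6
  k=2: a=2, p=158, q=13
  k=3: a=2, p=389, q=32
  k=4: a=3, p=1325, q=109
  k=5: a=3, p=4364, q=359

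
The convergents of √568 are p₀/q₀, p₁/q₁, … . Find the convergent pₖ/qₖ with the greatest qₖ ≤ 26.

√568 = [23; 1, 4, 1, 46, …] (period length 4).
Convergents:
  p_0/q_0 = 23/1
  p_1/q_1 = 24/1
  p_2/q_2 = 119/5
  p_3/q_3 = 143/6
  p_4/q_4 = 6697/281
q_3 = 6 ≤ 26 < 281 = q_4, so the answer is 143/6.

143/6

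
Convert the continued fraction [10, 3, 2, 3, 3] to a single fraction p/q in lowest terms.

813/79

Using pₖ = aₖpₖ₋₁ + pₖ₋₂ and qₖ = aₖqₖ₋₁ + qₖ₋₂:
  k=0: a=10, p=10, q=1
  k=1: a=3, p=31, q=3
  k=2: a=2, p=72, q=7
  k=3: a=3, p=247, q=24
  k=4: a=3, p=813, q=79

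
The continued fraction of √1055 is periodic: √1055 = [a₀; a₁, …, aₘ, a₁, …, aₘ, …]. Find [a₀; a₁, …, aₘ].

[32; 2, 12, 2, 64]

a₀ = ⌊√1055⌋ = 32.
With m₀=0, d₀=1 and mₖ₊₁ = dₖaₖ − mₖ, dₖ₊₁ = (n − mₖ₊₁²)/dₖ, aₖ₊₁ = ⌊(a₀+mₖ₊₁)/dₖ₊₁⌋:
  k=1: m=32, d=31, a=2
  k=2: m=30, d=5, a=12
  k=3: m=30, d=31, a=2
  k=4: m=32, d=1, a=64
d=1 and a=2a₀=64 at k=4, so the next step gives (m, d) = (32, 31) again — its k=1 value — and the period has length 4.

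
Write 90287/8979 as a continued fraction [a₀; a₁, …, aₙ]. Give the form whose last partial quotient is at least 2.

90287 = 10·8979 + 497
8979 = 18·497 + 33
497 = 15·33 + 2
33 = 16·2 + 1
2 = 2·1 + 0  (stop)
So 90287/8979 = [10; 18, 15, 16, 2].

[10; 18, 15, 16, 2]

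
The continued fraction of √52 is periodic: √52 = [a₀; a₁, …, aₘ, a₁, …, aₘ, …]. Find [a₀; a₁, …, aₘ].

a₀ = ⌊√52⌋ = 7.

[7; 4, 1, 2, 1, 4, 14]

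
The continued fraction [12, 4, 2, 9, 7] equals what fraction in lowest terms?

Using pₖ = aₖpₖ₋₁ + pₖ₋₂ and qₖ = aₖqₖ₋₁ + qₖ₋₂:
  k=0: a=12, p=12, q=1
  k=1: a=4, p=49, q=4
  k=2: a=2, p=110, q=9
  k=3: a=9, p=1039, q=85
  k=4: a=7, p=7383, q=604

7383/604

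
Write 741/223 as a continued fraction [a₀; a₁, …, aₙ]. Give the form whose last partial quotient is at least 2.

[3; 3, 10, 3, 2]

741 = 3*223 + 72
223 = 3*72 + 7
72 = 10*7 + 2
7 = 3*2 + 1
2 = 2*1 + 0  (stop)
So 741/223 = [3; 3, 10, 3, 2].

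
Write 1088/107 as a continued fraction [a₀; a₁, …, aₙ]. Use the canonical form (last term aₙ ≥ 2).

[10; 5, 1, 17]

1088 = 10·107 + 18
107 = 5·18 + 17
18 = 1·17 + 1
17 = 17·1 + 0  (stop)
So 1088/107 = [10; 5, 1, 17].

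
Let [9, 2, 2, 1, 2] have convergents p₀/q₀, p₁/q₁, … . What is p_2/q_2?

Using pₖ = aₖpₖ₋₁ + pₖ₋₂, qₖ = aₖqₖ₋₁ + qₖ₋₂ (with p₋₁=1, p₋₂=0, q₋₁=0, q₋₂=1):
  k=0: a=9, p=9, q=1
  k=1: a=2, p=19, q=2
  k=2: a=2, p=47, q=5

47/5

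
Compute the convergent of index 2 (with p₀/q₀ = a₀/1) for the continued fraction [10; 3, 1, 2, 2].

Using pₖ = aₖpₖ₋₁ + pₖ₋₂, qₖ = aₖqₖ₋₁ + qₖ₋₂ (with p₋₁=1, p₋₂=0, q₋₁=0, q₋₂=1):
  k=0: a=10, p=10, q=1
  k=1: a=3, p=31, q=3
  k=2: a=1, p=41, q=4

41/4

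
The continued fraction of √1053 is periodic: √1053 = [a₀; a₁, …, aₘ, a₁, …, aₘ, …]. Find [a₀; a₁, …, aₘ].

a₀ = ⌊√1053⌋ = 32.
With m₀=0, d₀=1 and mₖ₊₁ = dₖaₖ − mₖ, dₖ₊₁ = (n − mₖ₊₁²)/dₖ, aₖ₊₁ = ⌊(a₀+mₖ₊₁)/dₖ₊₁⌋:
  k=1: m=32, d=29, a=2
  k=2: m=26, d=13, a=4
  k=3: m=26, d=29, a=2
  k=4: m=32, d=1, a=64
d=1 and a=2a₀=64 at k=4, so the next step gives (m, d) = (32, 29) again — its k=1 value — and the period has length 4.

[32; 2, 4, 2, 64]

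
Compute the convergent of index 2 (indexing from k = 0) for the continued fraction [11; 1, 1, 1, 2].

Using pₖ = aₖpₖ₋₁ + pₖ₋₂, qₖ = aₖqₖ₋₁ + qₖ₋₂ (with p₋₁=1, p₋₂=0, q₋₁=0, q₋₂=1):
  k=0: a=11, p=11, q=1
  k=1: a=1, p=12, q=1
  k=2: a=1, p=23, q=2

23/2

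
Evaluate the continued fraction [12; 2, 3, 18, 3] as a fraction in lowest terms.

4860/391

Using pₖ = aₖpₖ₋₁ + pₖ₋₂ and qₖ = aₖqₖ₋₁ + qₖ₋₂:
  k=0: a=12, p=12, q=1
  k=1: a=2, p=25, q=2
  k=2: a=3, p=87, q=7
  k=3: a=18, p=1591, q=128
  k=4: a=3, p=4860, q=391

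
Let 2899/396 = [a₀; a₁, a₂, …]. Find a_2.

2899 = 7·396 + 127   →  a_0 = 7
396 = 3·127 + 15   →  a_1 = 3
127 = 8·15 + 7   →  a_2 = 8

8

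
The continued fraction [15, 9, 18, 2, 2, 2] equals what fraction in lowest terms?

Using pₖ = aₖpₖ₋₁ + pₖ₋₂ and qₖ = aₖqₖ₋₁ + qₖ₋₂:
  k=0: a=15, p=15, q=1
  k=1: a=9, p=136, q=9
  k=2: a=18, p=2463, q=163
  k=3: a=2, p=5062, q=335
  k=4: a=2, p=12587, q=833
  k=5: a=2, p=30236, q=2001

30236/2001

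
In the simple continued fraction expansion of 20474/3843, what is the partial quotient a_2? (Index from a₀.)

20474 = 5·3843 + 1259   →  a_0 = 5
3843 = 3·1259 + 66   →  a_1 = 3
1259 = 19·66 + 5   →  a_2 = 19

19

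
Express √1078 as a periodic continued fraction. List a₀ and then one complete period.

a₀ = ⌊√1078⌋ = 32.

[32; 1, 4, 1, 64]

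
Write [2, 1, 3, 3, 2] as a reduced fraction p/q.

Using pₖ = aₖpₖ₋₁ + pₖ₋₂ and qₖ = aₖqₖ₋₁ + qₖ₋₂:
  k=0: a=2, p=2, q=1
  k=1: a=1, p=3, q=1
  k=2: a=3, p=11, q=4
  k=3: a=3, p=36, q=13
  k=4: a=2, p=83, q=30

83/30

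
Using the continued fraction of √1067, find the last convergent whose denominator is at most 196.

6337/194

√1067 = [32; 1, 1, 1, 64, …] (period length 4).
Convergents:
  p_0/q_0 = 32/1
  p_1/q_1 = 33/1
  p_2/q_2 = 65/2
  p_3/q_3 = 98/3
  p_4/q_4 = 6337/194
  p_5/q_5 = 6435/197
q_4 = 194 ≤ 196 < 197 = q_5, so the answer is 6337/194.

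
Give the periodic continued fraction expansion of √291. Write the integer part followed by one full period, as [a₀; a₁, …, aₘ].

a₀ = ⌊√291⌋ = 17.
With m₀=0, d₀=1 and mₖ₊₁ = dₖaₖ − mₖ, dₖ₊₁ = (n − mₖ₊₁²)/dₖ, aₖ₊₁ = ⌊(a₀+mₖ₊₁)/dₖ₊₁⌋:
  k=1: m=17, d=2, a=17
  k=2: m=17, d=1, a=34
d=1 and a=2a₀=34 at k=2, so the next step gives (m, d) = (17, 2) again — its k=1 value — and the period has length 2.

[17; 17, 34]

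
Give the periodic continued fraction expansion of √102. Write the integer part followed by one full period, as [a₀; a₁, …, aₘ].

a₀ = ⌊√102⌋ = 10.
With m₀=0, d₀=1 and mₖ₊₁ = dₖaₖ − mₖ, dₖ₊₁ = (n − mₖ₊₁²)/dₖ, aₖ₊₁ = ⌊(a₀+mₖ₊₁)/dₖ₊₁⌋:
  k=1: m=10, d=2, a=10
  k=2: m=10, d=1, a=20
d=1 and a=2a₀=20 at k=2, so the next step gives (m, d) = (10, 2) again — its k=1 value — and the period has length 2.

[10; 10, 20]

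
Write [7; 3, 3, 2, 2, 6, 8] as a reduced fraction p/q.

21385/2928

Using pₖ = aₖpₖ₋₁ + pₖ₋₂ and qₖ = aₖqₖ₋₁ + qₖ₋₂:
  k=0: a=7, p=7, q=1
  k=1: a=3, p=22, q=3
  k=2: a=3, p=73, q=10
  k=3: a=2, p=168, q=23
  k=4: a=2, p=409, q=56
  k=5: a=6, p=2622, q=359
  k=6: a=8, p=21385, q=2928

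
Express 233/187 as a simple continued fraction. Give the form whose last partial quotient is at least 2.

[1; 4, 15, 3]

233 = 1*187 + 46
187 = 4*46 + 3
46 = 15*3 + 1
3 = 3*1 + 0  (stop)
So 233/187 = [1; 4, 15, 3].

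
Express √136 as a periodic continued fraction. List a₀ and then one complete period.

a₀ = ⌊√136⌋ = 11.
With m₀=0, d₀=1 and mₖ₊₁ = dₖaₖ − mₖ, dₖ₊₁ = (n − mₖ₊₁²)/dₖ, aₖ₊₁ = ⌊(a₀+mₖ₊₁)/dₖ₊₁⌋:
  k=1: m=11, d=15, a=1
  k=2: m=4, d=8, a=1
  k=3: m=4, d=15, a=1
  k=4: m=11, d=1, a=22
d=1 and a=2a₀=22 at k=4, so the next step gives (m, d) = (11, 15) again — its k=1 value — and the period has length 4.

[11; 1, 1, 1, 22]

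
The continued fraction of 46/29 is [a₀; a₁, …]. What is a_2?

1

46 = 1·29 + 17   →  a_0 = 1
29 = 1·17 + 12   →  a_1 = 1
17 = 1·12 + 5   →  a_2 = 1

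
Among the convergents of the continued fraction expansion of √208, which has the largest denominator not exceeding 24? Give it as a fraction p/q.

√208 = [14; 2, 2, 1, 2, 2, 28, …] (period length 6).
Convergents:
  p_0/q_0 = 14/1
  p_1/q_1 = 29/2
  p_2/q_2 = 72/5
  p_3/q_3 = 101/7
  p_4/q_4 = 274/19
  p_5/q_5 = 649/45
q_4 = 19 ≤ 24 < 45 = q_5, so the answer is 274/19.

274/19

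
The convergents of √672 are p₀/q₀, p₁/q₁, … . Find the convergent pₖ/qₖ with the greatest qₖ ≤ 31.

337/13

√672 = [25; 1, 11, 1, 50, …] (period length 4).
Convergents:
  p_0/q_0 = 25/1
  p_1/q_1 = 26/1
  p_2/q_2 = 311/12
  p_3/q_3 = 337/13
  p_4/q_4 = 17161/662
q_3 = 13 ≤ 31 < 662 = q_4, so the answer is 337/13.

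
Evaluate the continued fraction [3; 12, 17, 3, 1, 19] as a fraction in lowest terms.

Fold from the inside: start with 19/1.
  1 + 1/19 = 20/19
  3 + 19/20 = 79/20
  17 + 20/79 = 1363/79
  12 + 79/1363 = 16435/1363
  3 + 1363/16435 = 50668/16435

50668/16435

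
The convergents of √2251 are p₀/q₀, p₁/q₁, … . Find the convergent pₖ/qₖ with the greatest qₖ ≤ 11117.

√2251 = [47; 2, 4, 47, 4, 2, 94, …] (period length 6).
Convergents:
  p_0/q_0 = 47/1
  p_1/q_1 = 95/2
  p_2/q_2 = 427/9
  p_3/q_3 = 20164/425
  p_4/q_4 = 81083/1709
  p_5/q_5 = 182330/3843
  p_6/q_6 = 17220103/362951
q_5 = 3843 ≤ 11117 < 362951 = q_6, so the answer is 182330/3843.

182330/3843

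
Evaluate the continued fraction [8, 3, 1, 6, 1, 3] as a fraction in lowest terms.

991/120

Fold from the inside: start with 3/1.
  1 + 1/3 = 4/3
  6 + 3/4 = 27/4
  1 + 4/27 = 31/27
  3 + 27/31 = 120/31
  8 + 31/120 = 991/120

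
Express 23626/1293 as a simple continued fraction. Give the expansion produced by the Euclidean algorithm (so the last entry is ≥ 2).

[18; 3, 1, 2, 16, 2, 3]

23626 = 18×1293 + 352
1293 = 3×352 + 237
352 = 1×237 + 115
237 = 2×115 + 7
115 = 16×7 + 3
7 = 2×3 + 1
3 = 3×1 + 0  (stop)
So 23626/1293 = [18; 3, 1, 2, 16, 2, 3].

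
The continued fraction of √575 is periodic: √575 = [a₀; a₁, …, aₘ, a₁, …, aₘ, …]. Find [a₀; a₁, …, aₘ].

[23; 1, 46]

a₀ = ⌊√575⌋ = 23.
With m₀=0, d₀=1 and mₖ₊₁ = dₖaₖ − mₖ, dₖ₊₁ = (n − mₖ₊₁²)/dₖ, aₖ₊₁ = ⌊(a₀+mₖ₊₁)/dₖ₊₁⌋:
  k=1: m=23, d=46, a=1
  k=2: m=23, d=1, a=46
d=1 and a=2a₀=46 at k=2, so the next step gives (m, d) = (23, 46) again — its k=1 value — and the period has length 2.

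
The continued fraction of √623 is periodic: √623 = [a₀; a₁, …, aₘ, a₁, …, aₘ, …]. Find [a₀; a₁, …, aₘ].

[24; 1, 23, 1, 48]

a₀ = ⌊√623⌋ = 24.
With m₀=0, d₀=1 and mₖ₊₁ = dₖaₖ − mₖ, dₖ₊₁ = (n − mₖ₊₁²)/dₖ, aₖ₊₁ = ⌊(a₀+mₖ₊₁)/dₖ₊₁⌋:
  k=1: m=24, d=47, a=1
  k=2: m=23, d=2, a=23
  k=3: m=23, d=47, a=1
  k=4: m=24, d=1, a=48
d=1 and a=2a₀=48 at k=4, so the next step gives (m, d) = (24, 47) again — its k=1 value — and the period has length 4.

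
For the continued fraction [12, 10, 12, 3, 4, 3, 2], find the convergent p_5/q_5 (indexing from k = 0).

Using pₖ = aₖpₖ₋₁ + pₖ₋₂, qₖ = aₖqₖ₋₁ + qₖ₋₂ (with p₋₁=1, p₋₂=0, q₋₁=0, q₋₂=1):
  k=0: a=12, p=12, q=1
  k=1: a=10, p=121, q=10
  k=2: a=12, p=1464, q=121
  k=3: a=3, p=4513, q=373
  k=4: a=4, p=19516, q=1613
  k=5: a=3, p=63061, q=5212

63061/5212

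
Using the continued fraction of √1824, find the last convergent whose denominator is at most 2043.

√1824 = [42; 1, 2, 2, 2, 1, 84, …] (period length 6).
Convergents:
  p_0/q_0 = 42/1
  p_1/q_1 = 43/1
  p_2/q_2 = 128/3
  p_3/q_3 = 299/7
  p_4/q_4 = 726/17
  p_5/q_5 = 1025/24
  p_6/q_6 = 86826/2033
  p_7/q_7 = 87851/2057
q_6 = 2033 ≤ 2043 < 2057 = q_7, so the answer is 86826/2033.

86826/2033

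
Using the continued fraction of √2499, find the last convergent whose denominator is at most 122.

√2499 = [49; 1, 98, …] (period length 2).
Convergents:
  p_0/q_0 = 49/1
  p_1/q_1 = 50/1
  p_2/q_2 = 4949/99
  p_3/q_3 = 4999/100
  p_4/q_4 = 494851/9899
q_3 = 100 ≤ 122 < 9899 = q_4, so the answer is 4999/100.

4999/100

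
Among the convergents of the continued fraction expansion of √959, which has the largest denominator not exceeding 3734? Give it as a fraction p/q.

√959 = [30; 1, 29, 1, 60, …] (period length 4).
Convergents:
  p_0/q_0 = 30/1
  p_1/q_1 = 31/1
  p_2/q_2 = 929/30
  p_3/q_3 = 960/31
  p_4/q_4 = 58529/1890
  p_5/q_5 = 59489/1921
  p_6/q_6 = 1783710/57599
q_5 = 1921 ≤ 3734 < 57599 = q_6, so the answer is 59489/1921.

59489/1921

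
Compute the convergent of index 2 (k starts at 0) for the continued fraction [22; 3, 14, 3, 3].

Using pₖ = aₖpₖ₋₁ + pₖ₋₂, qₖ = aₖqₖ₋₁ + qₖ₋₂ (with p₋₁=1, p₋₂=0, q₋₁=0, q₋₂=1):
  k=0: a=22, p=22, q=1
  k=1: a=3, p=67, q=3
  k=2: a=14, p=960, q=43

960/43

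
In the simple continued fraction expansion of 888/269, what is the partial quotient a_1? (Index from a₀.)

888 = 3·269 + 81   →  a_0 = 3
269 = 3·81 + 26   →  a_1 = 3

3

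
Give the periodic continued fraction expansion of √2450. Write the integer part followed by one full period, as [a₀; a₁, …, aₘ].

a₀ = ⌊√2450⌋ = 49.
With m₀=0, d₀=1 and mₖ₊₁ = dₖaₖ − mₖ, dₖ₊₁ = (n − mₖ₊₁²)/dₖ, aₖ₊₁ = ⌊(a₀+mₖ₊₁)/dₖ₊₁⌋:
  k=1: m=49, d=49, a=2
  k=2: m=49, d=1, a=98
d=1 and a=2a₀=98 at k=2, so the next step gives (m, d) = (49, 49) again — its k=1 value — and the period has length 2.

[49; 2, 98]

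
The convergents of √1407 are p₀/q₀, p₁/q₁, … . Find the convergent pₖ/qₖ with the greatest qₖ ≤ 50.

1838/49

√1407 = [37; 1, 1, 24, 1, 1, 74, …] (period length 6).
Convergents:
  p_0/q_0 = 37/1
  p_1/q_1 = 38/1
  p_2/q_2 = 75/2
  p_3/q_3 = 1838/49
  p_4/q_4 = 1913/51
q_3 = 49 ≤ 50 < 51 = q_4, so the answer is 1838/49.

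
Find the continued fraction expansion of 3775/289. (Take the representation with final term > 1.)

3775 = 13·289 + 18
289 = 16·18 + 1
18 = 18·1 + 0  (stop)
So 3775/289 = [13; 16, 18].

[13; 16, 18]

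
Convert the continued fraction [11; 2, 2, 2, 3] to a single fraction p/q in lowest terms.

468/41

Fold from the inside: start with 3/1.
  2 + 1/3 = 7/3
  2 + 3/7 = 17/7
  2 + 7/17 = 41/17
  11 + 17/41 = 468/41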